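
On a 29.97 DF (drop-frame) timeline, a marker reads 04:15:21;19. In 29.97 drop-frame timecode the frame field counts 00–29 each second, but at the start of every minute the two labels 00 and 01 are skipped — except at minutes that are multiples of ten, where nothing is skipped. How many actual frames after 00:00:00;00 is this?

As if non-drop at 30 labels/s: (4 × 3600 + 15 × 60 + 21) × 30 + 19 = 459649.
Minute boundaries passed: 255; those not divisible by 10: 255 − 25 = 230; dropped labels = 2 × 230 = 460.
Actual frame index = 459649 − 460 = 459189.

459189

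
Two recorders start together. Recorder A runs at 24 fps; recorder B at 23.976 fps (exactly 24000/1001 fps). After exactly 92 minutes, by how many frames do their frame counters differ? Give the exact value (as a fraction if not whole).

92 min = 5520 s.
A emits 24 × 5520 = 132480 frames; B emits 24000/1001 × 5520 = 132480000/1001.
Difference = 132480/1001 frames (≈ 132.3477); B is behind A.

132480/1001 frames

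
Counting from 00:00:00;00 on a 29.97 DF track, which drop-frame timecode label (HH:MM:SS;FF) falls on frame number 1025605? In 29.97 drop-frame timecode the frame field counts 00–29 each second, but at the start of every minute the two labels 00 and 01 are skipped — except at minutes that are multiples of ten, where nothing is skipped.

09:30:21;01

Each 10-minute DF block holds 10 × 60 × 30 − 9 × 2 = 17982 frames. 1025605 ÷ 17982 → 57 full blocks, remainder 631.
Within the partial block the first minute is 1800 frames and each further minute 1798, so 0 further minute boundaries passed. Total skipped labels = 18 × 57 + 2 × 0 = 1026.
Non-drop label index = 1025605 + 1026 = 1026631; at 30 labels/s that is 09:30:21:01, i.e. DF 09:30:21;01.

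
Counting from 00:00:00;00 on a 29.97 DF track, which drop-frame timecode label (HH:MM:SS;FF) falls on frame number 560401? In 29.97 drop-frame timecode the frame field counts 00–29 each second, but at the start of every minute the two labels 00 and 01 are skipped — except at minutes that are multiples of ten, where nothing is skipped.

05:11:38;21

Ten DF minutes hold 17982 frames, so frame 560401 lies in block 31 (frames 557442–575423) with 2959 frames into that block.
The block's first minute is 1800 frames and the rest 1798 each; 2959 frames reaches minute 1, so 31 × 18 + 1 × 2 = 560 labels have been skipped so far.
Adding those back, label number 560401 + 560 = 560961 at 30 labels/s is 18698 s + 21 f = 5 h 11 min 38 s frame 21, i.e. 05:11:38;21.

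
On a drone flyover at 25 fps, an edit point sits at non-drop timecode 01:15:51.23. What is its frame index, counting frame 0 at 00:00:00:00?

frame 113798

Total seconds to the label: (1 × 3600 + 15 × 60 + 51) = 4551.
Frame index = 4551 × 25 + 23 = 113798.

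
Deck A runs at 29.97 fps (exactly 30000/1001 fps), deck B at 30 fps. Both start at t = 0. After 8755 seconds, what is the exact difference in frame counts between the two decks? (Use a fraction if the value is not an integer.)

A emits 30000/1001 × 8755 = 262650000/1001 frames; B emits 30 × 8755 = 262650.
Difference = 262650/1001 frames (≈ 262.3876); B is ahead of A.

262650/1001 frames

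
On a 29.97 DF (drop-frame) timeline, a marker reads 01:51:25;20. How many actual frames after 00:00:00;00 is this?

Complete 10-minute blocks: 11, each 17982 frames → 197802.
Remaining 1 whole minute in the current block: 1800 + 0 × 1798 = 1800 frames.
Within the current minute: 25 × 30 + 20 − 2 = 768 (labels ;00/;01 skipped at this minute). Total = 197802 + 1800 + 768 = 200370.

200370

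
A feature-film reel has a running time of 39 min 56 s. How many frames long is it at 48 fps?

39 min 56 s = 2396 s.
Frames = 2396 × 48 = 115008.

115008 frames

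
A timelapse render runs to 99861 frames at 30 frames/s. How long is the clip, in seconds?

3328.7 seconds

Running time = 99861 / (30) = 3328.7 s.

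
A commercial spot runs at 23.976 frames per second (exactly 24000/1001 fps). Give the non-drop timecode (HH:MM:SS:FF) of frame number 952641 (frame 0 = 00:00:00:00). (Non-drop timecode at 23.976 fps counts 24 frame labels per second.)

11:01:33:09

952641 ÷ 24 = 39693 full seconds, remainder 9 frames.
39693 s = 11 h 1 min 33 s.
Timecode: 11:01:33:09.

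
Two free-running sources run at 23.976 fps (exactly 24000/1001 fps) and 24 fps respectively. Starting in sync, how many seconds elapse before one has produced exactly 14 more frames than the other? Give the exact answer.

The gap grows by |24 − 24000/1001| = 24/1001 frames per second.
Time for a 14-frame gap: 14 ÷ (24/1001) = 7007/12 s.

7007/12 seconds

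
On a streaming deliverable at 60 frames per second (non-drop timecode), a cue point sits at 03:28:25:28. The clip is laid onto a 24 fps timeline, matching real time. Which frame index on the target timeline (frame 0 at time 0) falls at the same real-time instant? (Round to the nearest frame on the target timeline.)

frame 300131

Source frame index: (3×3600 + 28×60 + 25) × 60 + 28 = 750328.
Real time: 750328 / (60) = 187582/15 s.
Target frame: (187582/15) × (24) = 1500656/5 ≈ 300131.200 → 300131.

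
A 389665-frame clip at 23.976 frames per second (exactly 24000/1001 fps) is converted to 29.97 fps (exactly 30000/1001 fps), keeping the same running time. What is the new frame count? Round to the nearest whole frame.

Frames at target rate = 389665 × (30000/1001) / (24000/1001) = 1948325/4 ≈ 487081.250.
Nearest whole frame: 487081.

487081 frames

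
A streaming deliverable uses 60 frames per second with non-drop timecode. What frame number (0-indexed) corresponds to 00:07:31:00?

27060

Total seconds to the label: (0 × 3600 + 7 × 60 + 31) = 451.
Frame index = 451 × 60 + 0 = 27060.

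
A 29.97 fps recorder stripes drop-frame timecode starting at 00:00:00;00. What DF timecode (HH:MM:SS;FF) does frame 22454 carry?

Each 10-minute DF block holds 10 × 60 × 30 − 9 × 2 = 17982 frames. 22454 ÷ 17982 → 1 full block, remainder 4472.
Within the partial block the first minute is 1800 frames and each further minute 1798, so 2 further minute boundaries passed. Total skipped labels = 18 × 1 + 2 × 2 = 22.
Non-drop label index = 22454 + 22 = 22476; at 30 labels/s that is 00:12:29:06, i.e. DF 00:12:29;06.

00:12:29;06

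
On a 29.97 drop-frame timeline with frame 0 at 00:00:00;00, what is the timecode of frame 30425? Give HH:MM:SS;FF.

00:16:55;05

Ten DF minutes hold 17982 frames, so frame 30425 lies in block 1 (frames 17982–35963) with 12443 frames into that block.
The block's first minute is 1800 frames and the rest 1798 each; 12443 frames reaches minute 6, so 1 × 18 + 6 × 2 = 30 labels have been skipped so far.
Adding those back, label number 30425 + 30 = 30455 at 30 labels/s is 1015 s + 5 f = 0 h 16 min 55 s frame 5, i.e. 00:16:55;05.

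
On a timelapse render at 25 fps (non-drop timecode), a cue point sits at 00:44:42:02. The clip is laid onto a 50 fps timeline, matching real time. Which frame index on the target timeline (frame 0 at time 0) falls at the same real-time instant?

frame 134104

Source frame index: (0×3600 + 44×60 + 42) × 25 + 2 = 67052.
Real time: 67052 / (25) = 67052/25 s.
Target frame: (67052/25) × (50) = 134104.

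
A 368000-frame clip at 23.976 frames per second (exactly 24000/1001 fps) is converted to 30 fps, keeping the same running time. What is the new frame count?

460460 frames

Target frames = source frames × (target rate / source rate) = 368000 × (30)/(24000/1001) = 368000 × 1001/800 = 460460.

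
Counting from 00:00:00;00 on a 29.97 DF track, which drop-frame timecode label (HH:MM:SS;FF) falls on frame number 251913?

Each 10-minute DF block holds 10 × 60 × 30 − 9 × 2 = 17982 frames. 251913 ÷ 17982 → 14 full blocks, remainder 165.
Within the partial block the first minute is 1800 frames and each further minute 1798, so 0 further minute boundaries passed. Total skipped labels = 18 × 14 + 2 × 0 = 252.
Non-drop label index = 251913 + 252 = 252165; at 30 labels/s that is 02:20:05:15, i.e. DF 02:20:05;15.

02:20:05;15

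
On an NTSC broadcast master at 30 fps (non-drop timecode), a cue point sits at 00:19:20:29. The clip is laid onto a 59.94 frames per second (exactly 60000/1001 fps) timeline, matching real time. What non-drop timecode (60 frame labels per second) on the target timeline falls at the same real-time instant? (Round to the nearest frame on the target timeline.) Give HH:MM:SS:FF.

00:19:19:48

Source frame index: (0×3600 + 19×60 + 20) × 30 + 29 = 34829.
Real time: 34829 / (30) = 34829/30 s.
Target frame: (34829/30) × (60000/1001) = 69658000/1001 ≈ 69588.412 → 69588.
At 60 labels/s: frame 69588 → 00:19:19:48.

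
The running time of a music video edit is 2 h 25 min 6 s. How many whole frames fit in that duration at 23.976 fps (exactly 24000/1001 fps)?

208735 frames

2 h 25 min 6 s = 8706 s.
Frames = 8706 × 24000/1001 = 208944000/1001 ≈ 208735.2647.
Complete frames: 208735.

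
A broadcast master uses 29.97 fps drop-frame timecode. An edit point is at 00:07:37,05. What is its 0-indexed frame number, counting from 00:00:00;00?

As if non-drop at 30 labels/s: (0 × 3600 + 7 × 60 + 37) × 30 + 5 = 13715.
Minute boundaries passed: 7; those not divisible by 10: 7 − 0 = 7; dropped labels = 2 × 7 = 14.
Actual frame index = 13715 − 14 = 13701.

13701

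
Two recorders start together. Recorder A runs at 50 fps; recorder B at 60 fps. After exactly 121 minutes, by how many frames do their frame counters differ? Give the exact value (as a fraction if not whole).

72600 frames

121 min = 7260 s.
A emits 50 × 7260 = 363000 frames; B emits 60 × 7260 = 435600.
Difference = 72600 frames; B is ahead of A.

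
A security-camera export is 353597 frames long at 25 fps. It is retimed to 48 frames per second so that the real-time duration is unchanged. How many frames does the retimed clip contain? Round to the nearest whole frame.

678906 frames

Frames at target rate = 353597 × (48) / (25) = 16972656/25 ≈ 678906.240.
Nearest whole frame: 678906.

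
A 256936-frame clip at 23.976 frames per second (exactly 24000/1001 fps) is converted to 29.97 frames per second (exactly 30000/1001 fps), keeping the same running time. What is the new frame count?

Target frames = source frames × (target rate / source rate) = 256936 × (30000/1001)/(24000/1001) = 256936 × 5/4 = 321170.

321170 frames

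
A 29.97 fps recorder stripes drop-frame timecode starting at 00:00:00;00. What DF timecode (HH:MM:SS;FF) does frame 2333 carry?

00:01:17;25

Each 10-minute DF block holds 10 × 60 × 30 − 9 × 2 = 17982 frames. 2333 ÷ 17982 → 0 full blocks, remainder 2333.
Within the partial block the first minute is 1800 frames and each further minute 1798, so 1 further minute boundary passed. Total skipped labels = 18 × 0 + 2 × 1 = 2.
Non-drop label index = 2333 + 2 = 2335; at 30 labels/s that is 00:01:17:25, i.e. DF 00:01:17;25.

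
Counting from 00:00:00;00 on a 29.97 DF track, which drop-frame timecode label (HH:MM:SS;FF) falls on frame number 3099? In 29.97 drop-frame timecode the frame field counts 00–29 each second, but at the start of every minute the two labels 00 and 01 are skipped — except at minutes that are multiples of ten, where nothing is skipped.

00:01:43;11

Ten DF minutes hold 17982 frames, so frame 3099 lies in block 0 (frames 0–17981) with 3099 frames into that block.
The block's first minute is 1800 frames and the rest 1798 each; 3099 frames reaches minute 1, so 0 × 18 + 1 × 2 = 2 labels have been skipped so far.
Adding those back, label number 3099 + 2 = 3101 at 30 labels/s is 103 s + 11 f = 0 h 1 min 43 s frame 11, i.e. 00:01:43;11.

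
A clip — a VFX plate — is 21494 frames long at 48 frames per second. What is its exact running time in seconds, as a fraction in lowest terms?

Running time = 21494 ÷ (48) = 21494 × 1/48 = 10747/24 s.

10747/24 seconds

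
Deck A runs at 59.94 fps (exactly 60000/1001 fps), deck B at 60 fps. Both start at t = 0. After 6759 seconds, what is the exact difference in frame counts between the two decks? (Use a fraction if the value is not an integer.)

A emits 60000/1001 × 6759 = 405540000/1001 frames; B emits 60 × 6759 = 405540.
Difference = 405540/1001 frames (≈ 405.1349); B is ahead of A.

405540/1001 frames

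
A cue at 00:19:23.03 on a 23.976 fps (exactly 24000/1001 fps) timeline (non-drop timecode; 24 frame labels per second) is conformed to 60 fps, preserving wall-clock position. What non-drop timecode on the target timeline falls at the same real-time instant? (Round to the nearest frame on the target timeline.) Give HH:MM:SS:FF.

00:19:24:17

Source frame index: (0×3600 + 19×60 + 23) × 24 + 3 = 27915.
Real time: 27915 / (24000/1001) = 1862861/1600 s.
Target frame: (1862861/1600) × (60) = 5588583/80 ≈ 69857.288 → 69857.
At 60 labels/s: frame 69857 → 00:19:24:17.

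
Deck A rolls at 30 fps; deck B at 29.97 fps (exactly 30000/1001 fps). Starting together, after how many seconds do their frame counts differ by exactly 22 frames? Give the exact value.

The gap grows by |30000/1001 − 30| = 30/1001 frames per second.
Time for a 22-frame gap: 22 ÷ (30/1001) = 11011/15 s.

11011/15 seconds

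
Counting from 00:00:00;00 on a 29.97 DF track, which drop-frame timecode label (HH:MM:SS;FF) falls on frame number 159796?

Each 10-minute DF block holds 10 × 60 × 30 − 9 × 2 = 17982 frames. 159796 ÷ 17982 → 8 full blocks, remainder 15940.
Within the partial block the first minute is 1800 frames and each further minute 1798, so 8 further minute boundaries passed. Total skipped labels = 18 × 8 + 2 × 8 = 160.
Non-drop label index = 159796 + 160 = 159956; at 30 labels/s that is 01:28:51:26, i.e. DF 01:28:51;26.

01:28:51;26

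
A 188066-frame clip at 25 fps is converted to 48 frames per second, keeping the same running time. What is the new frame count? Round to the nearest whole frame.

361087 frames

Frames at target rate = 188066 × (48) / (25) = 9027168/25 ≈ 361086.720.
Nearest whole frame: 361087.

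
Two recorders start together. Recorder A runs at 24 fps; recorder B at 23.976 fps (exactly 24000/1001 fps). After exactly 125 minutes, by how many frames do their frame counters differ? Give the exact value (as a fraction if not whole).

180000/1001 frames

125 min = 7500 s.
A emits 24 × 7500 = 180000 frames; B emits 24000/1001 × 7500 = 180000000/1001.
Difference = 180000/1001 frames (≈ 179.8202); B is behind A.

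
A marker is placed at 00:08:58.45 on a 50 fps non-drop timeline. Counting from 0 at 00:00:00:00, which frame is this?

Total seconds to the label: (0 × 3600 + 8 × 60 + 58) = 538.
Frame index = 538 × 50 + 45 = 26945.

frame 26945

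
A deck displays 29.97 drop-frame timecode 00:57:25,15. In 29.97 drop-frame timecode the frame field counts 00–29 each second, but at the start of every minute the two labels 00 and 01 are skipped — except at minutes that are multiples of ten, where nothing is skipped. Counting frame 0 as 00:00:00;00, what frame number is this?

Complete 10-minute blocks: 5, each 17982 frames → 89910.
Remaining 7 whole minutes in the current block: 1800 + 6 × 1798 = 12588 frames.
Within the current minute: 25 × 30 + 15 − 2 = 763 (labels ;00/;01 skipped at this minute). Total = 89910 + 12588 + 763 = 103261.

103261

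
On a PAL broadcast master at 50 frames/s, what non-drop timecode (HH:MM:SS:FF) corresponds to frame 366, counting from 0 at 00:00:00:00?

00:00:07:16

366 ÷ 50 = 7 full seconds, remainder 16 frames.
7 s = 0 h 0 min 7 s.
Timecode: 00:00:07:16.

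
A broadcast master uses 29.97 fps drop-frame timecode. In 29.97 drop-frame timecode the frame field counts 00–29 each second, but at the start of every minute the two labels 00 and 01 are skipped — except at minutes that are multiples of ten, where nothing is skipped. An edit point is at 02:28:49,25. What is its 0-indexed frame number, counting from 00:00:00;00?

267627

As if non-drop at 30 labels/s: (2 × 3600 + 28 × 60 + 49) × 30 + 25 = 267895.
Minute boundaries passed: 148; those not divisible by 10: 148 − 14 = 134; dropped labels = 2 × 134 = 268.
Actual frame index = 267895 − 268 = 267627.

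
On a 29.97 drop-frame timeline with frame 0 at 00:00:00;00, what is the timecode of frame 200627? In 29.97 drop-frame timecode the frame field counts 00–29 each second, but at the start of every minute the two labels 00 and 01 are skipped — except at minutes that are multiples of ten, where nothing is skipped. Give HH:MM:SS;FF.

01:51:34;07

Each 10-minute DF block holds 10 × 60 × 30 − 9 × 2 = 17982 frames. 200627 ÷ 17982 → 11 full blocks, remainder 2825.
Within the partial block the first minute is 1800 frames and each further minute 1798, so 1 further minute boundary passed. Total skipped labels = 18 × 11 + 2 × 1 = 200.
Non-drop label index = 200627 + 200 = 200827; at 30 labels/s that is 01:51:34:07, i.e. DF 01:51:34;07.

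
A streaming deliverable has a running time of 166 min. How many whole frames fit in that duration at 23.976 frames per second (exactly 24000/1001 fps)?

166 min = 9960 s.
Frames = 9960 × 24000/1001 = 239040000/1001 ≈ 238801.1988.
Complete frames: 238801.

238801 frames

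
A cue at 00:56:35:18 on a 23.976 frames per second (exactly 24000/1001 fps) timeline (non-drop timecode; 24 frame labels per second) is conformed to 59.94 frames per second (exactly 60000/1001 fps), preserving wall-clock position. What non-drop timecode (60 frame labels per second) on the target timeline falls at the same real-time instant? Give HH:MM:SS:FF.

Source frame index: (0×3600 + 56×60 + 35) × 24 + 18 = 81498.
Real time: 81498 / (24000/1001) = 13596583/4000 s.
Target frame: (13596583/4000) × (60000/1001) = 203745.
At 60 labels/s: frame 203745 → 00:56:35:45.

00:56:35:45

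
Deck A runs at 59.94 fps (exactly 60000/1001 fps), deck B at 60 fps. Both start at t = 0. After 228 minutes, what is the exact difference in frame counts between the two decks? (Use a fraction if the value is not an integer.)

820800/1001 frames

228 min = 13680 s.
A emits 60000/1001 × 13680 = 820800000/1001 frames; B emits 60 × 13680 = 820800.
Difference = 820800/1001 frames (≈ 819.9800); B is ahead of A.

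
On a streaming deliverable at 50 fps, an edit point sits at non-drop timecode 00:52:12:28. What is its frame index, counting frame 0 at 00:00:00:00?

Total seconds to the label: (0 × 3600 + 52 × 60 + 12) = 3132.
Frame index = 3132 × 50 + 28 = 156628.

frame 156628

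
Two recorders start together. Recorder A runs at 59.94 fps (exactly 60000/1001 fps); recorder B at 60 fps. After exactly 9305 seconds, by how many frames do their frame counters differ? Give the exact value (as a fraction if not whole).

A emits 60000/1001 × 9305 = 558300000/1001 frames; B emits 60 × 9305 = 558300.
Difference = 558300/1001 frames (≈ 557.7423); B is ahead of A.

558300/1001 frames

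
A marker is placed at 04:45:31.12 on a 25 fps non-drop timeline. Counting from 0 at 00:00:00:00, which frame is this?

Total seconds to the label: (4 × 3600 + 45 × 60 + 31) = 17131.
Frame index = 17131 × 25 + 12 = 428287.

frame 428287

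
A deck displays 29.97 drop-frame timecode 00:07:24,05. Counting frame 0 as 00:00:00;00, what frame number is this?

13311

As if non-drop at 30 labels/s: (0 × 3600 + 7 × 60 + 24) × 30 + 5 = 13325.
Minute boundaries passed: 7; those not divisible by 10: 7 − 0 = 7; dropped labels = 2 × 7 = 14.
Actual frame index = 13325 − 14 = 13311.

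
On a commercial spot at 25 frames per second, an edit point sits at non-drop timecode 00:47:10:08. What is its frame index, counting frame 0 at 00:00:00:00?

Total seconds to the label: (0 × 3600 + 47 × 60 + 10) = 2830.
Frame index = 2830 × 25 + 8 = 70758.

70758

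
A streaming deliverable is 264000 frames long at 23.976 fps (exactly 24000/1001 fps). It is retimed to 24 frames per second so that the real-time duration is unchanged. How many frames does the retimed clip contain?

264264 frames

Target frames = source frames × (target rate / source rate) = 264000 × (24)/(24000/1001) = 264000 × 1001/1000 = 264264.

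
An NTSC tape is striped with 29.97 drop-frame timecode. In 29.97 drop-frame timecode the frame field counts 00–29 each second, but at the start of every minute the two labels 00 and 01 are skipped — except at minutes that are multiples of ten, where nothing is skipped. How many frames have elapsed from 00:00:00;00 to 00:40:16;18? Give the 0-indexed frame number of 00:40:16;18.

As if non-drop at 30 labels/s: (0 × 3600 + 40 × 60 + 16) × 30 + 18 = 72498.
Minute boundaries passed: 40; those not divisible by 10: 40 − 4 = 36; dropped labels = 2 × 36 = 72.
Actual frame index = 72498 − 72 = 72426.

72426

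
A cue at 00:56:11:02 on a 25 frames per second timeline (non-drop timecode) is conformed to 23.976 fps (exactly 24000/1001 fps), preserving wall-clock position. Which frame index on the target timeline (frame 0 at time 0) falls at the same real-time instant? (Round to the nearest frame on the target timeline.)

frame 80825

Source frame index: (0×3600 + 56×60 + 11) × 25 + 2 = 84277.
Real time: 84277 / (25) = 84277/25 s.
Target frame: (84277/25) × (24000/1001) = 80905920/1001 ≈ 80825.095 → 80825.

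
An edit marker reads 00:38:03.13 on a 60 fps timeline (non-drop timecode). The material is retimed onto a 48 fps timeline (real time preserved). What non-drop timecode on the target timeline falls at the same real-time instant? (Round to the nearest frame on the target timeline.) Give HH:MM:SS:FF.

Source frame index: (0×3600 + 38×60 + 3) × 60 + 13 = 136993.
Real time: 136993 / (60) = 136993/60 s.
Target frame: (136993/60) × (48) = 547972/5 ≈ 109594.400 → 109594.
At 48 labels/s: frame 109594 → 00:38:03:10.

00:38:03:10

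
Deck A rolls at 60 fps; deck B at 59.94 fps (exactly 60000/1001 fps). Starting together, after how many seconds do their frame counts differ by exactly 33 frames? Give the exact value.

The gap grows by |60000/1001 − 60| = 60/1001 frames per second.
Time for a 33-frame gap: 33 ÷ (60/1001) = 550.55 s.

550.55 seconds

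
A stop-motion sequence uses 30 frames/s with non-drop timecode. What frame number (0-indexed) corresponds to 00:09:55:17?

Total seconds to the label: (0 × 3600 + 9 × 60 + 55) = 595.
Frame index = 595 × 30 + 17 = 17867.

frame 17867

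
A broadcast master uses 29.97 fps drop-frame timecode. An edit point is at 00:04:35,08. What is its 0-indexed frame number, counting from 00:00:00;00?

8250

Complete 10-minute blocks: 0, each 17982 frames → 0.
Remaining 4 whole minutes in the current block: 1800 + 3 × 1798 = 7194 frames.
Within the current minute: 35 × 30 + 8 − 2 = 1056 (labels ;00/;01 skipped at this minute). Total = 0 + 7194 + 1056 = 8250.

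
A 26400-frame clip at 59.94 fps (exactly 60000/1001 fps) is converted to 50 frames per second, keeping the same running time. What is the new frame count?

Target frames = source frames × (target rate / source rate) = 26400 × (50)/(60000/1001) = 26400 × 1001/1200 = 22022.

22022 frames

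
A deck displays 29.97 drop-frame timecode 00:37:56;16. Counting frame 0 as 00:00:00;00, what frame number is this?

68228

As if non-drop at 30 labels/s: (0 × 3600 + 37 × 60 + 56) × 30 + 16 = 68296.
Minute boundaries passed: 37; those not divisible by 10: 37 − 3 = 34; dropped labels = 2 × 34 = 68.
Actual frame index = 68296 − 68 = 68228.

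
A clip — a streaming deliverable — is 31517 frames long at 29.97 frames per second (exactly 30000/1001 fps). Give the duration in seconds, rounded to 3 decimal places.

1051.617 seconds

Running time = 31517 × 1001/30000 = 31548517/30000 s ≈ 1051.617 s.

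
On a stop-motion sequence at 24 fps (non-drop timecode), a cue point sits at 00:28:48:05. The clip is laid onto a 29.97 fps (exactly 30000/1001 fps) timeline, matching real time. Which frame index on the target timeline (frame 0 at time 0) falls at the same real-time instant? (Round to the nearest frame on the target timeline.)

frame 51794

Source frame index: (0×3600 + 28×60 + 48) × 24 + 5 = 41477.
Real time: 41477 / (24) = 41477/24 s.
Target frame: (41477/24) × (30000/1001) = 51846250/1001 ≈ 51794.456 → 51794.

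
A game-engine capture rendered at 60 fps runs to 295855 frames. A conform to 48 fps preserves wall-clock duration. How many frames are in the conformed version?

Frames at target rate = 295855 × (48) / (60) = 236684.

236684 frames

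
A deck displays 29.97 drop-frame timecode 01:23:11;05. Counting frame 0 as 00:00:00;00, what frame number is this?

149585

Complete 10-minute blocks: 8, each 17982 frames → 143856.
Remaining 3 whole minutes in the current block: 1800 + 2 × 1798 = 5396 frames.
Within the current minute: 11 × 30 + 5 − 2 = 333 (labels ;00/;01 skipped at this minute). Total = 143856 + 5396 + 333 = 149585.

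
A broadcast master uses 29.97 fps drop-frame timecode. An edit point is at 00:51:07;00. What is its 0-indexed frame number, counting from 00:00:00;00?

91918

As if non-drop at 30 labels/s: (0 × 3600 + 51 × 60 + 7) × 30 + 0 = 92010.
Minute boundaries passed: 51; those not divisible by 10: 51 − 5 = 46; dropped labels = 2 × 46 = 92.
Actual frame index = 92010 − 92 = 91918.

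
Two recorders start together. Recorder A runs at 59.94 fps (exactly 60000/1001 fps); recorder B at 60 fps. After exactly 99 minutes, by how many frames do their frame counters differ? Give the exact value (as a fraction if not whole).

32400/91 frames

99 min = 5940 s.
A emits 60000/1001 × 5940 = 32400000/91 frames; B emits 60 × 5940 = 356400.
Difference = 32400/91 frames (≈ 356.0440); B is ahead of A.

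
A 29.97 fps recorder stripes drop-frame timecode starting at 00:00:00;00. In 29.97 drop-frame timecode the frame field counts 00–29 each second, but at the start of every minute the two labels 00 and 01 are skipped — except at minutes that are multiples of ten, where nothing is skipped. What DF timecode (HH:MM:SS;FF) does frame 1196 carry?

Ten DF minutes hold 17982 frames, so frame 1196 lies in block 0 (frames 0–17981) with 1196 frames into that block.
The block's first minute is 1800 frames and the rest 1798 each; 1196 frames reaches minute 0, so 0 × 18 + 0 × 2 = 0 labels have been skipped so far.
Adding those back, label number 1196 + 0 = 1196 at 30 labels/s is 39 s + 26 f = 0 h 0 min 39 s frame 26, i.e. 00:00:39;26.

00:00:39;26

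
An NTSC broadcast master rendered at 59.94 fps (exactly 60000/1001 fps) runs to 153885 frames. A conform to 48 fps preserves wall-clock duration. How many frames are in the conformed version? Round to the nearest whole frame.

123231 frames

Frames at target rate = 153885 × (48) / (60000/1001) = 30807777/250 ≈ 123231.108.
Nearest whole frame: 123231.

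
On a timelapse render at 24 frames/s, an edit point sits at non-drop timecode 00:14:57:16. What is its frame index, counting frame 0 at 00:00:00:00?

Total seconds to the label: (0 × 3600 + 14 × 60 + 57) = 897.
Frame index = 897 × 24 + 16 = 21544.

frame 21544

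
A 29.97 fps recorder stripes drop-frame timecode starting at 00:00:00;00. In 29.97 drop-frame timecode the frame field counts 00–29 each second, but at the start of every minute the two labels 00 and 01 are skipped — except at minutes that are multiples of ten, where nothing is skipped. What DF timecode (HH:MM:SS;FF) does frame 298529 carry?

Ten DF minutes hold 17982 frames, so frame 298529 lies in block 16 (frames 287712–305693) with 10817 frames into that block.
The block's first minute is 1800 frames and the rest 1798 each; 10817 frames reaches minute 6, so 16 × 18 + 6 × 2 = 300 labels have been skipped so far.
Adding those back, label number 298529 + 300 = 298829 at 30 labels/s is 9960 s + 29 f = 2 h 46 min 0 s frame 29, i.e. 02:46:00;29.

02:46:00;29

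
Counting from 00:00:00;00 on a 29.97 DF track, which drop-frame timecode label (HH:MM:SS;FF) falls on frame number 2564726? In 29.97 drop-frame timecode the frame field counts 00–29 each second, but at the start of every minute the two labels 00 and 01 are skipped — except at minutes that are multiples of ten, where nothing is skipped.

Each 10-minute DF block holds 10 × 60 × 30 − 9 × 2 = 17982 frames. 2564726 ÷ 17982 → 142 full blocks, remainder 11282.
Within the partial block the first minute is 1800 frames and each further minute 1798, so 6 further minute boundaries passed. Total skipped labels = 18 × 142 + 2 × 6 = 2568.
Non-drop label index = 2564726 + 2568 = 2567294; at 30 labels/s that is 23:46:16:14, i.e. DF 23:46:16;14.

23:46:16;14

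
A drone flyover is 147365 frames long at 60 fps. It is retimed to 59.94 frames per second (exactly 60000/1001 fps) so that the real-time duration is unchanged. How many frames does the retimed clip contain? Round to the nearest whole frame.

Frames at target rate = 147365 × (60000/1001) / (60) = 147365000/1001 ≈ 147217.782.
Nearest whole frame: 147218.

147218 frames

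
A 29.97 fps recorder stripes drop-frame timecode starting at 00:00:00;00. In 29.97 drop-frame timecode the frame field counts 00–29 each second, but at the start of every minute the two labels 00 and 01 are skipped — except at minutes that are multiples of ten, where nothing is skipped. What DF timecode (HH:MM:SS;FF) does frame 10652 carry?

Each 10-minute DF block holds 10 × 60 × 30 − 9 × 2 = 17982 frames. 10652 ÷ 17982 → 0 full blocks, remainder 10652.
Within the partial block the first minute is 1800 frames and each further minute 1798, so 5 further minute boundaries passed. Total skipped labels = 18 × 0 + 2 × 5 = 10.
Non-drop label index = 10652 + 10 = 10662; at 30 labels/s that is 00:05:55:12, i.e. DF 00:05:55;12.

00:05:55;12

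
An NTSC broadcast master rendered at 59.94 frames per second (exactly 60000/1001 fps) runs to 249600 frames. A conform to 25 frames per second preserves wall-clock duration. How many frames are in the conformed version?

104104 frames

Target frames = source frames × (target rate / source rate) = 249600 × (25)/(60000/1001) = 249600 × 1001/2400 = 104104.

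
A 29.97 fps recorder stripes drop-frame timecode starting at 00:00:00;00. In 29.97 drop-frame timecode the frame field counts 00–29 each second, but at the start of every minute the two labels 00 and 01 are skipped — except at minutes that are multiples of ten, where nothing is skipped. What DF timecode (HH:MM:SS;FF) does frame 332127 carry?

03:04:41;29

Each 10-minute DF block holds 10 × 60 × 30 − 9 × 2 = 17982 frames. 332127 ÷ 17982 → 18 full blocks, remainder 8451.
Within the partial block the first minute is 1800 frames and each further minute 1798, so 4 further minute boundaries passed. Total skipped labels = 18 × 18 + 2 × 4 = 332.
Non-drop label index = 332127 + 332 = 332459; at 30 labels/s that is 03:04:41:29, i.e. DF 03:04:41;29.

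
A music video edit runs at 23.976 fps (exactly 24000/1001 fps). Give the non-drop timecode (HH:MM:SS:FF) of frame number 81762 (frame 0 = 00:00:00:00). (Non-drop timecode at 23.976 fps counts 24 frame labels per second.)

81762 ÷ 24 = 3406 full seconds, remainder 18 frames.
3406 s = 0 h 56 min 46 s.
Timecode: 00:56:46:18.

00:56:46:18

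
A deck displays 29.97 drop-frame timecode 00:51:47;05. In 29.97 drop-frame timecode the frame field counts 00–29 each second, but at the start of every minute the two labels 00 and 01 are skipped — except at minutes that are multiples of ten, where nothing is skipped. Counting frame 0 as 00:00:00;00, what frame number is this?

As if non-drop at 30 labels/s: (0 × 3600 + 51 × 60 + 47) × 30 + 5 = 93215.
Minute boundaries passed: 51; those not divisible by 10: 51 − 5 = 46; dropped labels = 2 × 46 = 92.
Actual frame index = 93215 − 92 = 93123.

93123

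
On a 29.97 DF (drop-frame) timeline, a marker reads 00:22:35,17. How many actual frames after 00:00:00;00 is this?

40627

As if non-drop at 30 labels/s: (0 × 3600 + 22 × 60 + 35) × 30 + 17 = 40667.
Minute boundaries passed: 22; those not divisible by 10: 22 − 2 = 20; dropped labels = 2 × 20 = 40.
Actual frame index = 40667 − 40 = 40627.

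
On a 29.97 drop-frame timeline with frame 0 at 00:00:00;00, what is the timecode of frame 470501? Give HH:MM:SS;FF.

04:21:39;01

Each 10-minute DF block holds 10 × 60 × 30 − 9 × 2 = 17982 frames. 470501 ÷ 17982 → 26 full blocks, remainder 2969.
Within the partial block the first minute is 1800 frames and each further minute 1798, so 1 further minute boundary passed. Total skipped labels = 18 × 26 + 2 × 1 = 470.
Non-drop label index = 470501 + 470 = 470971; at 30 labels/s that is 04:21:39:01, i.e. DF 04:21:39;01.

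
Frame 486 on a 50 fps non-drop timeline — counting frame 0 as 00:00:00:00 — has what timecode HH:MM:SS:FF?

486 ÷ 50 = 9 full seconds, remainder 36 frames.
9 s = 0 h 0 min 9 s.
Timecode: 00:00:09:36.

00:00:09:36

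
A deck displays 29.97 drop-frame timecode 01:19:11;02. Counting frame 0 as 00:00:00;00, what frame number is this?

Complete 10-minute blocks: 7, each 17982 frames → 125874.
Remaining 9 whole minutes in the current block: 1800 + 8 × 1798 = 16184 frames.
Within the current minute: 11 × 30 + 2 − 2 = 330 (labels ;00/;01 skipped at this minute). Total = 125874 + 16184 + 330 = 142388.

142388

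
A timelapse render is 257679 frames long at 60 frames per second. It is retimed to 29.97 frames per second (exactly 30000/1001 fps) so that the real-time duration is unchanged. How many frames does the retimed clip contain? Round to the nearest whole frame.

Frames at target rate = 257679 × (30000/1001) / (60) = 128839500/1001 ≈ 128710.789.
Nearest whole frame: 128711.

128711 frames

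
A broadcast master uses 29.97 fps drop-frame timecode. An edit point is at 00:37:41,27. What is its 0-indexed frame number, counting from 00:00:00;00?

As if non-drop at 30 labels/s: (0 × 3600 + 37 × 60 + 41) × 30 + 27 = 67857.
Minute boundaries passed: 37; those not divisible by 10: 37 − 3 = 34; dropped labels = 2 × 34 = 68.
Actual frame index = 67857 − 68 = 67789.

67789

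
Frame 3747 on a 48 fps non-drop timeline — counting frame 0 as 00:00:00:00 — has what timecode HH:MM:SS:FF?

00:01:18:03

3747 ÷ 48 = 78 full seconds, remainder 3 frames.
78 s = 0 h 1 min 18 s.
Timecode: 00:01:18:03.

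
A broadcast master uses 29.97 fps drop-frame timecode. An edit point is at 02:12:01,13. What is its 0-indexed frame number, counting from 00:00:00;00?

As if non-drop at 30 labels/s: (2 × 3600 + 12 × 60 + 1) × 30 + 13 = 237643.
Minute boundaries passed: 132; those not divisible by 10: 132 − 13 = 119; dropped labels = 2 × 119 = 238.
Actual frame index = 237643 − 238 = 237405.

237405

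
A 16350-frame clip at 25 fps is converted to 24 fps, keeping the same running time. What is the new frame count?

15696 frames

Target frames = source frames × (target rate / source rate) = 16350 × (24)/(25) = 16350 × 24/25 = 15696.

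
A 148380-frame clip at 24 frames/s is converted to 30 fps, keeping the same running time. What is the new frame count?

Target frames = source frames × (target rate / source rate) = 148380 × (30)/(24) = 148380 × 5/4 = 185475.

185475 frames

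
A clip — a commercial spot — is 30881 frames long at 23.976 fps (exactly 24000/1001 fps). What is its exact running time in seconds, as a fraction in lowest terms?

Running time = 30881 ÷ (24000/1001) = 30881 × 1001/24000 = 30911881/24000 s.

30911881/24000 seconds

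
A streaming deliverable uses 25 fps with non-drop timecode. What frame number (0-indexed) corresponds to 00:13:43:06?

Total seconds to the label: (0 × 3600 + 13 × 60 + 43) = 823.
Frame index = 823 × 25 + 6 = 20581.

frame 20581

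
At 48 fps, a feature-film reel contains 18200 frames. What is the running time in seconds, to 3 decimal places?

Running time = 18200 × 1/48 = 2275/6 s ≈ 379.167 s.

379.167 seconds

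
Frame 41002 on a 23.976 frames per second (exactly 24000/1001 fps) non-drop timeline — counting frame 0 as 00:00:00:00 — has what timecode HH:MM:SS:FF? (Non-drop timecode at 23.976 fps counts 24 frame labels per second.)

00:28:28:10

41002 ÷ 24 = 1708 full seconds, remainder 10 frames.
1708 s = 0 h 28 min 28 s.
Timecode: 00:28:28:10.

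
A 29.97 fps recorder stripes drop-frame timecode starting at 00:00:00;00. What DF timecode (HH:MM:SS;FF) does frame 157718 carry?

Ten DF minutes hold 17982 frames, so frame 157718 lies in block 8 (frames 143856–161837) with 13862 frames into that block.
The block's first minute is 1800 frames and the rest 1798 each; 13862 frames reaches minute 7, so 8 × 18 + 7 × 2 = 158 labels have been skipped so far.
Adding those back, label number 157718 + 158 = 157876 at 30 labels/s is 5262 s + 16 f = 1 h 27 min 42 s frame 16, i.e. 01:27:42;16.

01:27:42;16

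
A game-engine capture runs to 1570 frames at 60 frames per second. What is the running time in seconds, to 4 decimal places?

Running time = 1570 × 1/60 = 157/6 s ≈ 26.1667 s.

26.1667 seconds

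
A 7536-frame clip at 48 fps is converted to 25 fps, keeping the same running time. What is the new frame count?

Target frames = source frames × (target rate / source rate) = 7536 × (25)/(48) = 7536 × 25/48 = 3925.

3925 frames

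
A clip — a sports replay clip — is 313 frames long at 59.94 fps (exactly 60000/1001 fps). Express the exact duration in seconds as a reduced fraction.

Running time = 313 ÷ (60000/1001) = 313 × 1001/60000 = 313313/60000 s.

313313/60000 seconds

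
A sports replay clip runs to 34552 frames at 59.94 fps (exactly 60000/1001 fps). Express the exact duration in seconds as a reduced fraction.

Running time = 34552 ÷ (60000/1001) = 34552 × 1001/60000 = 4323319/7500 s.

4323319/7500 seconds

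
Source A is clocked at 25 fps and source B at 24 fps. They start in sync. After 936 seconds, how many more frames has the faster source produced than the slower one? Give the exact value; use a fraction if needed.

A emits 25 × 936 = 23400 frames; B emits 24 × 936 = 22464.
Difference = 936 frames; B is behind A.

936 frames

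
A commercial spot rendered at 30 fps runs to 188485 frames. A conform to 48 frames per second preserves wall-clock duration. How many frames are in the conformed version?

Target frames = source frames × (target rate / source rate) = 188485 × (48)/(30) = 188485 × 8/5 = 301576.

301576 frames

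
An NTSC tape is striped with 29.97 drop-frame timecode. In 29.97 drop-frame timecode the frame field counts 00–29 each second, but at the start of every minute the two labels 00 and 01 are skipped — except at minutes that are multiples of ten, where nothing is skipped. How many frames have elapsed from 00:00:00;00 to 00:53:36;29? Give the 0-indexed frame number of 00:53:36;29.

Complete 10-minute blocks: 5, each 17982 frames → 89910.
Remaining 3 whole minutes in the current block: 1800 + 2 × 1798 = 5396 frames.
Within the current minute: 36 × 30 + 29 − 2 = 1107 (labels ;00/;01 skipped at this minute). Total = 89910 + 5396 + 1107 = 96413.

96413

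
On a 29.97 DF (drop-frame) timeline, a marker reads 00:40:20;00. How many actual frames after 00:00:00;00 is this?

72528

Complete 10-minute blocks: 4, each 17982 frames → 71928.
Remaining 0 whole minutes in the current block: 0 frames.
Within the current minute: 20 × 30 + 0 = 600. Total = 71928 + 0 + 600 = 72528.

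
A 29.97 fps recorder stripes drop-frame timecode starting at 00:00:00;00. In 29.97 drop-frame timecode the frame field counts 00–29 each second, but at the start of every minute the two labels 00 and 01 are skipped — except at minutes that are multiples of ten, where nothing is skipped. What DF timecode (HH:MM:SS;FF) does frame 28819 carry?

00:16:01;19

Ten DF minutes hold 17982 frames, so frame 28819 lies in block 1 (frames 17982–35963) with 10837 frames into that block.
The block's first minute is 1800 frames and the rest 1798 each; 10837 frames reaches minute 6, so 1 × 18 + 6 × 2 = 30 labels have been skipped so far.
Adding those back, label number 28819 + 30 = 28849 at 30 labels/s is 961 s + 19 f = 0 h 16 min 1 s frame 19, i.e. 00:16:01;19.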